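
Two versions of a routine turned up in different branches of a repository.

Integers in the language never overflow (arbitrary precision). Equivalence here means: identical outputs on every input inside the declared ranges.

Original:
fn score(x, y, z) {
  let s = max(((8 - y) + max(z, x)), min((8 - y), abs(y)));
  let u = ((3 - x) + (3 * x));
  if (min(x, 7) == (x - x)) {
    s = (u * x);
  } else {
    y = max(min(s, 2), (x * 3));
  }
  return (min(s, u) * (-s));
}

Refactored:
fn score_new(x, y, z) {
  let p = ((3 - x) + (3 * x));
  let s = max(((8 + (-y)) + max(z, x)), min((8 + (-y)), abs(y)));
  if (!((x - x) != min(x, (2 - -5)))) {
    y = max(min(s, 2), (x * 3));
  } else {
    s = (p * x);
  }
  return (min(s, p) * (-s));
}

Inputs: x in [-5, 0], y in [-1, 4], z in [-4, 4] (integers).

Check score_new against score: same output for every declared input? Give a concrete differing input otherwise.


Not equivalent: x=-5, y=-1, z=-4 separates them (35 vs 245).
score: s = 5; u = -7; (min(x, 7) == (x - x)) -> false; y = 2; return 35
score_new: p = -7; s = 5; (!((x - x) != min(x, (2 - -5)))) -> false; s = 35; return 245
verdict: not equivalent; witness: x=-5, y=-1, z=-4


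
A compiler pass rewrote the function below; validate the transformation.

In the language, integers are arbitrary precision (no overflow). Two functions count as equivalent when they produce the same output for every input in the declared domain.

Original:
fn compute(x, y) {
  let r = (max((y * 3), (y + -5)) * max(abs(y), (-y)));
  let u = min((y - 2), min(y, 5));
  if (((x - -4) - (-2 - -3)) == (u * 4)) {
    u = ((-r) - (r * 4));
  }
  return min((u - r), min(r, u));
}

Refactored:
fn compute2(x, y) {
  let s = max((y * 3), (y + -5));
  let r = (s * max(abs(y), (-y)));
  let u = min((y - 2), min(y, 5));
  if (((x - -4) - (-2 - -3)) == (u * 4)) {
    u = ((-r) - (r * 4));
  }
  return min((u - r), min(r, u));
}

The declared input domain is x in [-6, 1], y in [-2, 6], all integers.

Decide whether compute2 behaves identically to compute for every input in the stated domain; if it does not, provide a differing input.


Comparing the listings, the differences include: statement counts differ; local variable names differ.
Tracing x=1, y=0: compute: r := 0 | u := -2 | (((x - -4) - (-2 - -3)) == (u * 4)): false | result -2 | compute2: s := 0 | r := 0 | u := -2 | (((x - -4) - (-2 - -3)) == (u * 4)): false | result -2 — matching result -2.
Every one of the 72 inputs gives matching results.
verdict: equivalent


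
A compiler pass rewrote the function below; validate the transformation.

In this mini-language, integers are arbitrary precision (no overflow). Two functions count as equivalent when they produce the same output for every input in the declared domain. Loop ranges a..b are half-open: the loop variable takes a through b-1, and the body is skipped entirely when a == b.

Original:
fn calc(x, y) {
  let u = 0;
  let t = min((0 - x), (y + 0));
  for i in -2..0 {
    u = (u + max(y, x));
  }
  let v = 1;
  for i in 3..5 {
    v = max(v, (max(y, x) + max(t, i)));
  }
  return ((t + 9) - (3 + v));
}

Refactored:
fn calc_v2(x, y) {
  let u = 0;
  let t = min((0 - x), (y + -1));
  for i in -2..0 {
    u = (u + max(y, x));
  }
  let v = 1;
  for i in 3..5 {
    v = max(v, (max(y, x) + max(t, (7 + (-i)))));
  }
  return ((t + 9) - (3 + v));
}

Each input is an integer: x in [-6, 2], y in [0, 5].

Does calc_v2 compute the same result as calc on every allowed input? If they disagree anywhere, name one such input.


At x=-6, y=0: calc gives 2, calc_v2 gives 1.
verdict: not equivalent; witness: x=-6, y=0


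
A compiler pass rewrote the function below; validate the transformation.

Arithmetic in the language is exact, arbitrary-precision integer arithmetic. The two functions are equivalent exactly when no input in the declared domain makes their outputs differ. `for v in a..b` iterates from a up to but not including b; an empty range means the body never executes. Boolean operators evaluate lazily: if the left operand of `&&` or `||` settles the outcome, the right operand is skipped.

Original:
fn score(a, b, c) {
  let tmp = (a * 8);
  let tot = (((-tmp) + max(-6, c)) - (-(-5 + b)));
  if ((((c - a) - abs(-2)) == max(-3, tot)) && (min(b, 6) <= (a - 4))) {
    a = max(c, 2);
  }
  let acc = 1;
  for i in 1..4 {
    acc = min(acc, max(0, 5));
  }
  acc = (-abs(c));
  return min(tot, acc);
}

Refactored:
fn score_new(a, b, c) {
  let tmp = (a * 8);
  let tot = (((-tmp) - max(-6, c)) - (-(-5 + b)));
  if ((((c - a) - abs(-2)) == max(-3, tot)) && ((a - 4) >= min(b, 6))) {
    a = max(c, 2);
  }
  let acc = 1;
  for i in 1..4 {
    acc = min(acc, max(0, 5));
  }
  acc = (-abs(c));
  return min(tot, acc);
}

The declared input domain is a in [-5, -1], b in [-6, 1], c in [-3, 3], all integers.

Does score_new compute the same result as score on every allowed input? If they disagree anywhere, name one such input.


Input a=-1, b=-6, c=-3: -6 from score versus -3 from score_new.
verdict: not equivalent; witness: a=-1, b=-6, c=-3


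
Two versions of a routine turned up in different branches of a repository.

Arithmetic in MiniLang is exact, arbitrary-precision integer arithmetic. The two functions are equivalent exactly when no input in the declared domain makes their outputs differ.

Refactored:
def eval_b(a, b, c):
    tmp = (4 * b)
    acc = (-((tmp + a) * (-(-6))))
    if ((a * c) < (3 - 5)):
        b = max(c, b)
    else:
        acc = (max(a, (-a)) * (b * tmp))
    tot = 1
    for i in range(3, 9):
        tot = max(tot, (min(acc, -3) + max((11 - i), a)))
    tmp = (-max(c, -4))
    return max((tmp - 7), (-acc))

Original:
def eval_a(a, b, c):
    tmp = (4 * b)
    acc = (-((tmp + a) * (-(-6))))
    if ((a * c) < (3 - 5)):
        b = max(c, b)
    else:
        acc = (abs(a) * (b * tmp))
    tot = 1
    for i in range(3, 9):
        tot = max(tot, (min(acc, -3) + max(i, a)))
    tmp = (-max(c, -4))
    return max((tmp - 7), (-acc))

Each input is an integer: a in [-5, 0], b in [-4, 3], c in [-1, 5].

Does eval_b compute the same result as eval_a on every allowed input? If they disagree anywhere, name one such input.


Differences: arithmetic usage differs, and min/max/abs usage differs, and constant usage differs — yet all 336 inputs agree.
verdict: equivalent


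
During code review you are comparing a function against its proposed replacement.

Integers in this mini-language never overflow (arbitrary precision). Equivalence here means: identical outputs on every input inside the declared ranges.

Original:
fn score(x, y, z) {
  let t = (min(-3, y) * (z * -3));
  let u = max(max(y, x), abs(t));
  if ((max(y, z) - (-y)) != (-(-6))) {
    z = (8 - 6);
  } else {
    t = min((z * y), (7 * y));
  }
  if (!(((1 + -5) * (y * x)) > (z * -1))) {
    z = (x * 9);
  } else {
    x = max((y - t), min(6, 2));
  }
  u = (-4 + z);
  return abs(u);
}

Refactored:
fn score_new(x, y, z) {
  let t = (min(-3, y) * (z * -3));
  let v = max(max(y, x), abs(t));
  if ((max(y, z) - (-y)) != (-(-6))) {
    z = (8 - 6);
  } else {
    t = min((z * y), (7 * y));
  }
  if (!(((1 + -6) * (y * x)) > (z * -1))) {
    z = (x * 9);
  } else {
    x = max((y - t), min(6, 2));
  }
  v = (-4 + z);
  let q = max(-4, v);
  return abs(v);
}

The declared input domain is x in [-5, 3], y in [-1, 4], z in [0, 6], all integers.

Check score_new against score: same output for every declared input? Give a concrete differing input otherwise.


These are not equivalent — on x=1, y=1, z=5 the outputs split (1 vs 5).
score: t=45, then u=45, then ((max(y, z) - (-y)) != (-(-6))) is false, then t=5, then (!(((1 + -5) * (y * x)) > (z * -1))) is false, then x=2, then u=1, then returns 1
score_new: t=45, then v=45, then ((max(y, z) - (-y)) != (-(-6))) is false, then t=5, then (!(((1 + -6) * (y * x)) > (z * -1))) is true, then z=9, then v=5, then q=5, then returns 5
verdict: not equivalent; witness: x=1, y=1, z=5


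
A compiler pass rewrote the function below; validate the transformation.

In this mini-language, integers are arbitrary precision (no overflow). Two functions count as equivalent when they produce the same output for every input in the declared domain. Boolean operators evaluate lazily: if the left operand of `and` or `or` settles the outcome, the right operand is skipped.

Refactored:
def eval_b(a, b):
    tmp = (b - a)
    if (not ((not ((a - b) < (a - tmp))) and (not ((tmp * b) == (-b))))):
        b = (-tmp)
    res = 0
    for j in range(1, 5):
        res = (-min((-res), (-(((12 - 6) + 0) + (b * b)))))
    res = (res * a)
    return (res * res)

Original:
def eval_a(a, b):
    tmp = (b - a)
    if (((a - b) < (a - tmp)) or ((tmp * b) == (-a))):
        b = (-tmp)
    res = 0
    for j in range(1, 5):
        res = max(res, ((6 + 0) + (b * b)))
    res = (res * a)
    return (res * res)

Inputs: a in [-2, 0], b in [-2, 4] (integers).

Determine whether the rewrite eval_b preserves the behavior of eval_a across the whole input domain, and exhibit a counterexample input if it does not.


Input a=-2, b=0: 144 from eval_a versus 400 from eval_b.
verdict: not equivalent; witness: a=-2, b=0


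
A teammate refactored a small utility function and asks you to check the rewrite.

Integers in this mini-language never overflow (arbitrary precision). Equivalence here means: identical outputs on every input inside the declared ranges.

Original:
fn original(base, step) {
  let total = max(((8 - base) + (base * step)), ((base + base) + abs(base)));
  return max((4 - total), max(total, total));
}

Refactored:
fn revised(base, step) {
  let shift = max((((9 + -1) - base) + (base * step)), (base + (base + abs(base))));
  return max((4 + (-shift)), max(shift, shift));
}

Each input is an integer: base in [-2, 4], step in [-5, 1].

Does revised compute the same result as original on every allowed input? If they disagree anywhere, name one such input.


Although arithmetic usage differs; constant usage differs; local variable names differ, 49/49 inputs agree.
verdict: equivalent


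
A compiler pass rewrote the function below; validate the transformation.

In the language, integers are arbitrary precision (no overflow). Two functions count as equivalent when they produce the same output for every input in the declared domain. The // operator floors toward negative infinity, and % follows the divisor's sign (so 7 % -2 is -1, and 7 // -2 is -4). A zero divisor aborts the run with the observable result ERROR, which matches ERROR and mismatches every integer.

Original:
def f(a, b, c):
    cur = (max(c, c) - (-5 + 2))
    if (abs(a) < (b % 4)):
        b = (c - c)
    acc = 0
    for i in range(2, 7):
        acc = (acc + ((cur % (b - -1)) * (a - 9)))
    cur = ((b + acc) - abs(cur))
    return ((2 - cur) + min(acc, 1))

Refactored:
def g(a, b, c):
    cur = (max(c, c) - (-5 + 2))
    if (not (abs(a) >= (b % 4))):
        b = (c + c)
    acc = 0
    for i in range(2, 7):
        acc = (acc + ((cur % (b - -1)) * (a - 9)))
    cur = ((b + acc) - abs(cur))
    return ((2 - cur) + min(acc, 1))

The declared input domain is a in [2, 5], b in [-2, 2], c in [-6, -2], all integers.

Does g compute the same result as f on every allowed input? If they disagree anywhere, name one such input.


Not equivalent: a=2, b=-1, c=-6 separates them (5 vs -87).
f: cur becomes -3; next (abs(a) < (b % 4)) evaluates to true; next b becomes 0; next acc becomes 0; next at i=2:; next acc becomes 0; next at i=3:; next acc becomes 0; next at i=4:; next acc becomes 0; next at i=5:; next acc becomes 0; next at i=6:; next acc becomes 0; next cur becomes -3; next final value 5
g: cur becomes -3; next (not (abs(a) >= (b % 4))) evaluates to true; next b becomes -12; next acc becomes 0; next at i=2:; next acc becomes 21; next at i=3:; next acc becomes 42; next at i=4:; next acc becomes 63; next at i=5:; next acc becomes 84; next at i=6:; next acc becomes 105; next cur becomes 90; next final value -87
verdict: not equivalent; witness: a=2, b=-1, c=-6


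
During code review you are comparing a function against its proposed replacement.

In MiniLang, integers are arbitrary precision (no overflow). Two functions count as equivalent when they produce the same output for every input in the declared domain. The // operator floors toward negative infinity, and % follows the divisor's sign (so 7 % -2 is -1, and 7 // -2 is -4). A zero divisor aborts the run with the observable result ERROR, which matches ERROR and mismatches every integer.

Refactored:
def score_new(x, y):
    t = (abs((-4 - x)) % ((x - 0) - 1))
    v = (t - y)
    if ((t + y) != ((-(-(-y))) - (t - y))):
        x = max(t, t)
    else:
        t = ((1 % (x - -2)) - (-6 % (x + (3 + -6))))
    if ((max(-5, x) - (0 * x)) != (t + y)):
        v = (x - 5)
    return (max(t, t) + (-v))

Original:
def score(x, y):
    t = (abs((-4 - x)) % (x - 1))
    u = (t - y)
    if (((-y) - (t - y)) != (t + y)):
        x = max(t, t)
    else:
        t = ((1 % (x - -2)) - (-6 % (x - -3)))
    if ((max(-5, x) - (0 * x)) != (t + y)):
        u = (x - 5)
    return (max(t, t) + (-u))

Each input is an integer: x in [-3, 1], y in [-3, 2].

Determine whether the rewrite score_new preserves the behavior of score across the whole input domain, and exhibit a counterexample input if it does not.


Consider the input x=-1, y=2.
score: t=-1, then u=-3, then (((-y) - (t - y)) != (t + y)) is false, then t=0, then ((max(-5, x) - (0 * x)) != (t + y)) is true, then u=-6, then returns 6
score_new: t=-1, then v=-3, then ((t + y) != ((-(-(-y))) - (t - y))) is false, then t=2, then ((max(-5, x) - (0 * x)) != (t + y)) is true, then v=-6, then returns 8
6 against 8: the behavior changed.
verdict: not equivalent; witness: x=-1, y=2


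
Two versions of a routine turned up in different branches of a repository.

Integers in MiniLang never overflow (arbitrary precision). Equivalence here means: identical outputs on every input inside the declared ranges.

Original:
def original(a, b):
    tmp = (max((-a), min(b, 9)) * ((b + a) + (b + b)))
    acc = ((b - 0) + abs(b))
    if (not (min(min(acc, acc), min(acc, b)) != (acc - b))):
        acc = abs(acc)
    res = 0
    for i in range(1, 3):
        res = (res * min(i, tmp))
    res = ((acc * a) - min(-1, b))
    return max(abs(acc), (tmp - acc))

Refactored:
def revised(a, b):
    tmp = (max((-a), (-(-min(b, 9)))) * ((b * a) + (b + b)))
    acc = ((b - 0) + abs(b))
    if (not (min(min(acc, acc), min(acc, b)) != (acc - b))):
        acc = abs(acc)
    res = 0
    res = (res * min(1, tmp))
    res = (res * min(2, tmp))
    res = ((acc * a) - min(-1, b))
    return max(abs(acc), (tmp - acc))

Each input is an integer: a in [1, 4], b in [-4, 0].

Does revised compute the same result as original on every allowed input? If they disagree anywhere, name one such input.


Evaluate both at a=1, b=-4.
original: tmp=11, then acc=0, then (not (min(min(acc, acc), min(acc, b)) != (acc - b))) is false, then res=0, then (i=1), then res=0, then (i=2), then res=0, then res=4, then returns 11
revised: tmp=12, then acc=0, then (not (min(min(acc, acc), min(acc, b)) != (acc - b))) is false, then res=0, then res=0, then res=0, then res=4, then returns 12
11 and 12 differ, so these are not the same function on this domain.
verdict: not equivalent; witness: a=1, b=-4


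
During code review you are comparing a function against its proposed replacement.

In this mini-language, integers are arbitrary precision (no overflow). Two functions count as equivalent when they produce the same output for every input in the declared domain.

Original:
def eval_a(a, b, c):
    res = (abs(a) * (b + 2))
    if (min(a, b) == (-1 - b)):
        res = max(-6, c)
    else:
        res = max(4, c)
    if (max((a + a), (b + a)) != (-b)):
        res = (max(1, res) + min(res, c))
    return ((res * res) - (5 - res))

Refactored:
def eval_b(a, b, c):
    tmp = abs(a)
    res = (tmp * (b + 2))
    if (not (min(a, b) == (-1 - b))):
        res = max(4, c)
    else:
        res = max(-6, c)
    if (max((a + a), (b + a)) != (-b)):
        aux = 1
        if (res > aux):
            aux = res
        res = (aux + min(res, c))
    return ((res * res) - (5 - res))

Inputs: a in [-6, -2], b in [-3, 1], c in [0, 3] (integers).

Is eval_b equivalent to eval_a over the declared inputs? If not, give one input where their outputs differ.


Side by side, the visible changes include: comparison usage differs, boolean connective usage differs, min/max/abs usage differs, local variable names differ, statement counts differ, branching structure differs.
One worked example (a=-4, b=-3, c=3) — eval_a: res = -4; (min(a, b) == (-1 - b)) -> false; res = 4; (max((a + a), (b + a)) != (-b)) -> true; res = 7; return 51; eval_b: tmp = 4; res = -4; (not (min(a, b) == (-1 - b))) -> true; res = 4; (max((a + a), (b + a)) != (-b)) -> true; aux = 1; (res > aux) -> true; aux = 4; res = 7; return 51; agreement on 51.
An exhaustive pass over the 100 declared inputs shows identical outputs.
verdict: equivalent


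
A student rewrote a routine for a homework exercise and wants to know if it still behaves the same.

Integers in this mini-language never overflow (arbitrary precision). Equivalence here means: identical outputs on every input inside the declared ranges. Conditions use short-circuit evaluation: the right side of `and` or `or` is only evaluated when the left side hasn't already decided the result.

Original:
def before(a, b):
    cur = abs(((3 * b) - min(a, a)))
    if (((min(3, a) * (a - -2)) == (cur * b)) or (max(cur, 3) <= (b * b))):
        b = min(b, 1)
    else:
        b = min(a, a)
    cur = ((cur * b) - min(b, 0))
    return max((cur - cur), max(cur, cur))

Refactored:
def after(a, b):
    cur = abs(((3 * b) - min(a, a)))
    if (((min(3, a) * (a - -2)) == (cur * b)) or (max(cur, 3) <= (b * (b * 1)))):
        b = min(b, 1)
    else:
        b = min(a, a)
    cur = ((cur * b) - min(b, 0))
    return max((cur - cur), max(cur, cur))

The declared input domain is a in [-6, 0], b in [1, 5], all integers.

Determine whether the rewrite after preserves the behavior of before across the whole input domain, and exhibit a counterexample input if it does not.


This is a faithful refactor — constant usage differs; also arithmetic usage differs, but the computed results match everywhere.
As a probe, take a=-6, b=5: before runs cur becomes 21; next (((min(3, a) * (a - -2)) == (cur * b)) or (max(cur, 3) <= (b * b))) evaluates to true; next b becomes 1; next cur becomes 21; next final value 21; after runs cur becomes 21; next (((min(3, a) * (a - -2)) == (cur * b)) or (max(cur, 3) <= (b * (b * 1)))) evaluates to true; next b becomes 1; next cur becomes 21; next final value 21; both end at 21.
Every one of the 35 inputs gives matching results.
verdict: equivalent


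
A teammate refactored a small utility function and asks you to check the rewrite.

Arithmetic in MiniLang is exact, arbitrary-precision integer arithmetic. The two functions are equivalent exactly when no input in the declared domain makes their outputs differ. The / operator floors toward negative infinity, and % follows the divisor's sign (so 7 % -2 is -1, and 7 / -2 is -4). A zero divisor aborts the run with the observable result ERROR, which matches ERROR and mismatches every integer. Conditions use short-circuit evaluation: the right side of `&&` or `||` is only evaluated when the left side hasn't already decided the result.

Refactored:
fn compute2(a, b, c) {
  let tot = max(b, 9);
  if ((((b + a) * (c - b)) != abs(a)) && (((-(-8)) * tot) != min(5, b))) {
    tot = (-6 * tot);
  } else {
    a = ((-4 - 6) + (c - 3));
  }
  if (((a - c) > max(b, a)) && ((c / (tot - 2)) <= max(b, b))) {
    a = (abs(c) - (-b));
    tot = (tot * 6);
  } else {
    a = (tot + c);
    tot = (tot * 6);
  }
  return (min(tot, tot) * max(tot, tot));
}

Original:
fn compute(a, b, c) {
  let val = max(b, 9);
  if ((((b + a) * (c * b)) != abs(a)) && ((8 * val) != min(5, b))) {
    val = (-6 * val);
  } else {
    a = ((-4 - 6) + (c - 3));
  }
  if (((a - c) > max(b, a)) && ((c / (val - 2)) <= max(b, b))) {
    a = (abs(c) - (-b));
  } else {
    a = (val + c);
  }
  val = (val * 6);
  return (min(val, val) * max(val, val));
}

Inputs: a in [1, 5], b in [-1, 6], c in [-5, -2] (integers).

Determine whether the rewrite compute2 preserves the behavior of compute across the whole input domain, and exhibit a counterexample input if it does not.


Take a=2, b=-1, c=-2.
compute: val = 9; ((((b + a) * (c * b)) != abs(a)) && ((8 * val) != min(5, b))) -> false; a = -15; (((a - c) > max(b, a)) && ((c / (val - 2)) <= max(b, b))) -> false; a = 7; val = 54; return 2916
compute2: tot = 9; ((((b + a) * (c - b)) != abs(a)) && (((-(-8)) * tot) != min(5, b))) -> true; tot = -54; (((a - c) > max(b, a)) && ((c / (tot - 2)) <= max(b, b))) -> false; a = -56; tot = -324; return 104976
2916 != 104976, so the rewrite changes behavior.
verdict: not equivalent; witness: a=2, b=-1, c=-2


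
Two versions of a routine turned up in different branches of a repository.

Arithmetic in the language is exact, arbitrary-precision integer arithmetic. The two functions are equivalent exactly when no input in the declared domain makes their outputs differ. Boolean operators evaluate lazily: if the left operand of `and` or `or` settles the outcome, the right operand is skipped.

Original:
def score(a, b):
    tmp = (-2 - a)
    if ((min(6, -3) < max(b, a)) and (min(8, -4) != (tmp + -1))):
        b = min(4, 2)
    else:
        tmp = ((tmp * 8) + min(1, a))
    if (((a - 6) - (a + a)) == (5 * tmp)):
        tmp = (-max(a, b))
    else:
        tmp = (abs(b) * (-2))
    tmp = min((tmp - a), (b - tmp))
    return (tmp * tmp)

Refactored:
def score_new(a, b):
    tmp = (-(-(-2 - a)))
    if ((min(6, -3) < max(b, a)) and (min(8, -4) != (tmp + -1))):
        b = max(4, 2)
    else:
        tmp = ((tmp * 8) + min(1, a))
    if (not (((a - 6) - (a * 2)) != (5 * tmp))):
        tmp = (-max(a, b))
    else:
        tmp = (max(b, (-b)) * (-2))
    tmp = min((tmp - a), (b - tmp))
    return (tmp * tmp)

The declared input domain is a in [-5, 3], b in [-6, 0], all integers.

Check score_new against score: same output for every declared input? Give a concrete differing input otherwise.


Input a=-5, b=-2: 1 from score versus 9 from score_new.
verdict: not equivalent; witness: a=-5, b=-2


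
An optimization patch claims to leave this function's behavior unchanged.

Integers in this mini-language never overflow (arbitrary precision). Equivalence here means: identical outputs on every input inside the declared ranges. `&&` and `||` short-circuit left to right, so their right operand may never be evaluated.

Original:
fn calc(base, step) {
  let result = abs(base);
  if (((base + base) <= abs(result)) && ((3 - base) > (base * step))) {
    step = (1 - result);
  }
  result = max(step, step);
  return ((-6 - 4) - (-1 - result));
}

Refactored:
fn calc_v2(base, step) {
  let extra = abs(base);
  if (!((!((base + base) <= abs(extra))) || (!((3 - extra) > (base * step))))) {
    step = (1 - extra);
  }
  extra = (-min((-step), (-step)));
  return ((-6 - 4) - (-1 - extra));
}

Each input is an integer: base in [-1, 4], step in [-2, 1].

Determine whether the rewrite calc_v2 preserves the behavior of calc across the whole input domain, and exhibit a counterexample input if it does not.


The rewrite breaks on base=-1, step=-2, where the results are -9 and -11.
calc: result = 1; (((base + base) <= abs(result)) && ((3 - base) > (base * step))) -> true; step = 0; result = 0; return -9
calc_v2: extra = 1; (!((!((base + base) <= abs(extra))) || (!((3 - extra) > (base * step))))) -> false; extra = -2; return -11
verdict: not equivalent; witness: base=-1, step=-2


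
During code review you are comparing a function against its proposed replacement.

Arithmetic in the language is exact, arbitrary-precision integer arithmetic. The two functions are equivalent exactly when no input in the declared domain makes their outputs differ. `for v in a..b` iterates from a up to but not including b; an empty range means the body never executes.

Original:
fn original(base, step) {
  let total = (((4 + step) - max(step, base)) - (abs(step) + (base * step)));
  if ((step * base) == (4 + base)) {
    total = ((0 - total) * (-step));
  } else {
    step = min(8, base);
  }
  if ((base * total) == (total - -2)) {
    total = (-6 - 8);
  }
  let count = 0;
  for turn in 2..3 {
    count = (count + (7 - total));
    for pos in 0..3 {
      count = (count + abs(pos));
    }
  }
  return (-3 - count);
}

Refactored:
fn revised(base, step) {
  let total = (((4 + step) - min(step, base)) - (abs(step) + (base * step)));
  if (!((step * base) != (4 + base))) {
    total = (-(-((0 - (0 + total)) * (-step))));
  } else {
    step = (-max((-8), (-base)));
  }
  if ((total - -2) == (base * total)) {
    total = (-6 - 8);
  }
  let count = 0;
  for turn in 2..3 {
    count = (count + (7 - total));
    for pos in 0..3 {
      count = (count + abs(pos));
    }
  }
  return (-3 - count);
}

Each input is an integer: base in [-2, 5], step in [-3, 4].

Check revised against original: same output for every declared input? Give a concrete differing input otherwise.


Not equivalent: base=-2, step=-3 separates them (-19 vs -18).
original: total = -6; ((step * base) == (4 + base)) -> false; step = -2; ((base * total) == (total - -2)) -> false; count = 0; [turn=2]; count = 13; [pos=0]; count = 13; [pos=1]; count = 14; [pos=2]; count = 16; return -19
revised: total = -5; (!((step * base) != (4 + base))) -> false; step = -2; ((total - -2) == (base * total)) -> false; count = 0; [turn=2]; count = 12; [pos=0]; count = 12; [pos=1]; count = 13; [pos=2]; count = 15; return -18
verdict: not equivalent; witness: base=-2, step=-3


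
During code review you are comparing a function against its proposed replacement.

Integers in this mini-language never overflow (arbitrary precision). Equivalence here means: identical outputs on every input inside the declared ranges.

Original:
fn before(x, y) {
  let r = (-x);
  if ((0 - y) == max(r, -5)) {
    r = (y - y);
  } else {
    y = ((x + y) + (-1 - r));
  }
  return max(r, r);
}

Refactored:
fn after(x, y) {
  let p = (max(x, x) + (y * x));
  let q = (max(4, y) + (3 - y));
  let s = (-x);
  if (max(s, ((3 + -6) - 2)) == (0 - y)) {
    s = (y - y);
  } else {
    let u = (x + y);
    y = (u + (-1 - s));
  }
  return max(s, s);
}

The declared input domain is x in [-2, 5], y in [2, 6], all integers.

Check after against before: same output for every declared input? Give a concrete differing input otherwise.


Comparing the listings, the differences include: min/max/abs usage differs, and constant usage differs, and arithmetic usage differs, and statement counts differ, and local variable names differ.
Tracing x=5, y=2: before: r := -5 | ((0 - y) == max(r, -5)): false | y := 11 | result -5 | after: p := 15 | q := 5 | s := -5 | (max(s, ((3 + -6) - 2)) == (0 - y)): false | u := 7 | y := 11 | result -5 — matching result -5.
Every one of the 40 inputs gives matching results.
verdict: equivalent


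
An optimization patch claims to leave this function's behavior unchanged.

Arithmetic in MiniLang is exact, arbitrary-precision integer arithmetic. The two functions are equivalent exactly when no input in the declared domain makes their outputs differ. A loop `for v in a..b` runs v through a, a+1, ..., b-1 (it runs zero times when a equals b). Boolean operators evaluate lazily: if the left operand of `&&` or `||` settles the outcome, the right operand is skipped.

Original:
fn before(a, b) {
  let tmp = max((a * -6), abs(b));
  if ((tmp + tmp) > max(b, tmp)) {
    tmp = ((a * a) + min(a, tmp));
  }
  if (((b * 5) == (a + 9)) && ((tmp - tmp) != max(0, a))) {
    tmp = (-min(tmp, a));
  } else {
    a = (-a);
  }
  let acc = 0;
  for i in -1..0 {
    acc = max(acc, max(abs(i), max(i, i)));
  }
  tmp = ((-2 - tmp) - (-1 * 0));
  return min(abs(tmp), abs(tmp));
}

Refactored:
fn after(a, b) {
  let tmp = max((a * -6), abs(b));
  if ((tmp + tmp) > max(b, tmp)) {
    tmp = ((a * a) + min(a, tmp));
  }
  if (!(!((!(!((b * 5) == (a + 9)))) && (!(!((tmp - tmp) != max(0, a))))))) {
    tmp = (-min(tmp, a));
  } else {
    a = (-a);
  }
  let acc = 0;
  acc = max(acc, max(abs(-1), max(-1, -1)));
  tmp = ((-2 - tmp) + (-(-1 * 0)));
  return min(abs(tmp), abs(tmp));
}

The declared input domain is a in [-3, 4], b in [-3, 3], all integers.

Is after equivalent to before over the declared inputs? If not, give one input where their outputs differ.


This is a faithful refactor — boolean connective usage differs; and statement counts differ; and local variable names differ; and constant usage differs; and arithmetic usage differs; and loop structure differs, but the computed results match everywhere.
Spot check at a=0, b=-1 — before: tmp := 1 | ((tmp + tmp) > max(b, tmp)): true | tmp := 0 | (((b * 5) == (a + 9)) && ((tmp - tmp) != max(0, a))): false | a := 0 | acc := 0 | iter i=-1: | acc := 1 | tmp := -2 | result 2. after: tmp := 1 | ((tmp + tmp) > max(b, tmp)): true | tmp := 0 | (!(!((!(!((b * 5) == (a + 9)))) && (!(!((tmp - tmp) != max(0, a))))))): false | a := 0 | acc := 0 | acc := 1 | tmp := -2 | result 2. Both give 2.
An exhaustive pass over the 56 declared inputs shows identical outputs.
verdict: equivalent


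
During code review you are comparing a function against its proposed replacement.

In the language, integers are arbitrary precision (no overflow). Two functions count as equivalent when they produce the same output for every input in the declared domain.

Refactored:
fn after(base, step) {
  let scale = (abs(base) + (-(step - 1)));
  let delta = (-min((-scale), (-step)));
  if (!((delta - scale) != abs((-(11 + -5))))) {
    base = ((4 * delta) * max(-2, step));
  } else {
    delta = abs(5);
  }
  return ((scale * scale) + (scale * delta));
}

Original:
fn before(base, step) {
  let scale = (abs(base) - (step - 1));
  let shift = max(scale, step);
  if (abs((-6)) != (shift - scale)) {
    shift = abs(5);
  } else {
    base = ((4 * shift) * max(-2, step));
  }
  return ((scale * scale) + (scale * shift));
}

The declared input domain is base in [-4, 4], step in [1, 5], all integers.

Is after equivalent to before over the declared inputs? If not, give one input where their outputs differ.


Changes here: boolean connective usage differs; and local variable names differ; and arithmetic usage differs; and min/max/abs usage differs; and constant usage differs; the full 45-point sweep finds no disagreement.
verdict: equivalent


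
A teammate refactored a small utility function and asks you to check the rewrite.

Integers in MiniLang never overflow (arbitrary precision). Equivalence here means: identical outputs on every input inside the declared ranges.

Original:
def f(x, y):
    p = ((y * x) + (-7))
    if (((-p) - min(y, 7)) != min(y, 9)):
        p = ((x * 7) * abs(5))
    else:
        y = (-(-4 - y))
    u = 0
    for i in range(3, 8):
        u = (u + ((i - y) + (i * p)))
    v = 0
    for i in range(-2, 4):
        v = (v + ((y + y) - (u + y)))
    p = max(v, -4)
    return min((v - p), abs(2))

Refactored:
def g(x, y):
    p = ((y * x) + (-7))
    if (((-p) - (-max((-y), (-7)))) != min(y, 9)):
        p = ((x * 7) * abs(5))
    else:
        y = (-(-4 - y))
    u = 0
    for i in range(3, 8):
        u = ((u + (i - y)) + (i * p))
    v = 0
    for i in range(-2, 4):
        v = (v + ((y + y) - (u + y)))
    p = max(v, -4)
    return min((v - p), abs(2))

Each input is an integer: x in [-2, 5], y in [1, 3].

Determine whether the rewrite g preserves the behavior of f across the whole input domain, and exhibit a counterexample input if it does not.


Reading the diff, among the changes: min/max/abs usage differs.
One worked example (x=1, y=3) — f: p = -4; (((-p) - min(y, 7)) != min(y, 9)) -> true; p = 35; u = 0; [i=3]; u = 105; [i=4]; u = 246; [i=5]; u = 423; [i=6]; u = 636; [i=7]; u = 885; v = 0; [i=-2]; v = -882; [i=-1]; v = -1764; [i=0]; v = -2646; [i=1]; v = -3528; [i=2]; v = -4410; [i=3]; v = -5292; p = -4; return -5288; g: p = -4; (((-p) - (-max((-y), (-7)))) != min(y, 9)) -> true; p = 35; u = 0; [i=3]; u = 105; [i=4]; u = 246; [i=5]; u = 423; [i=6]; u = 636; [i=7]; u = 885; v = 0; [i=-2]; v = -882; [i=-1]; v = -1764; [i=0]; v = -2646; [i=1]; v = -3528; [i=2]; v = -4410; [i=3]; v = -5292; p = -4; return -5288; agreement on -5288.
Sweeping the whole domain (24 inputs) finds no disagreement.
verdict: equivalent


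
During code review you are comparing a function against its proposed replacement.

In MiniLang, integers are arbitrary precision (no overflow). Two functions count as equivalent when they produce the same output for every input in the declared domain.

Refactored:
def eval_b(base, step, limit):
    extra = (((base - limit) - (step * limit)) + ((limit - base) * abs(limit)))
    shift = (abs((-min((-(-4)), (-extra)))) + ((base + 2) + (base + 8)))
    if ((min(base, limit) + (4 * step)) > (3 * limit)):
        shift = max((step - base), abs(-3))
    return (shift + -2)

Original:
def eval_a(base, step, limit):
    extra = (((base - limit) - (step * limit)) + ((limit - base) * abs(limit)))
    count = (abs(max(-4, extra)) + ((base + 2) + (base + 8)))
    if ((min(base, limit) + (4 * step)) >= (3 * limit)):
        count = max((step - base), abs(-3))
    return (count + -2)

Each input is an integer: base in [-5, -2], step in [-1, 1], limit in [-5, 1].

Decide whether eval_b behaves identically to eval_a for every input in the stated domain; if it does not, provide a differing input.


The rewrite breaks on base=-5, step=-1, limit=-3, where the results are 2 and -1.
eval_a: extra=1, then count=1, then ((min(base, limit) + (4 * step)) >= (3 * limit)) is true, then count=4, then returns 2
eval_b: extra=1, then shift=1, then ((min(base, limit) + (4 * step)) > (3 * limit)) is false, then returns -1
verdict: not equivalent; witness: base=-5, step=-1, limit=-3


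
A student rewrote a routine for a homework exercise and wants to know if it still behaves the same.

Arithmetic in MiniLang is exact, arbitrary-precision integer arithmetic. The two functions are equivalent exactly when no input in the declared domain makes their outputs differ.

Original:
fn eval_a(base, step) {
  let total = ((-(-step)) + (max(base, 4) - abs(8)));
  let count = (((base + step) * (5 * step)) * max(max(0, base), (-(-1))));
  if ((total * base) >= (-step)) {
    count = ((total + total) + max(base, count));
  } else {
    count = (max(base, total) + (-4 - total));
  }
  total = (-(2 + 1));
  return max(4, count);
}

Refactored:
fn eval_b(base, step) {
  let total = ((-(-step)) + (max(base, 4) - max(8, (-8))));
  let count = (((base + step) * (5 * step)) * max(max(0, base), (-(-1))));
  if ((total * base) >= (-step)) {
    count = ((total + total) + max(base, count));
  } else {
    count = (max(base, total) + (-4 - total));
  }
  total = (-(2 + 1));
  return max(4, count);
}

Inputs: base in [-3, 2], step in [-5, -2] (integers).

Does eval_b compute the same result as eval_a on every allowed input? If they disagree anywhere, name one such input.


The two are interchangeable: min/max/abs usage differs; and constant usage differs, and every declared input agrees.
Spot check at base=0, step=-4 — eval_a: total = -8; count = 80; ((total * base) >= (-step)) -> false; count = 4; total = -3; return 4. eval_b: total = -8; count = 80; ((total * base) >= (-step)) -> false; count = 4; total = -3; return 4. Both give 4.
Across all 24 domain points the two functions coincide.
verdict: equivalent


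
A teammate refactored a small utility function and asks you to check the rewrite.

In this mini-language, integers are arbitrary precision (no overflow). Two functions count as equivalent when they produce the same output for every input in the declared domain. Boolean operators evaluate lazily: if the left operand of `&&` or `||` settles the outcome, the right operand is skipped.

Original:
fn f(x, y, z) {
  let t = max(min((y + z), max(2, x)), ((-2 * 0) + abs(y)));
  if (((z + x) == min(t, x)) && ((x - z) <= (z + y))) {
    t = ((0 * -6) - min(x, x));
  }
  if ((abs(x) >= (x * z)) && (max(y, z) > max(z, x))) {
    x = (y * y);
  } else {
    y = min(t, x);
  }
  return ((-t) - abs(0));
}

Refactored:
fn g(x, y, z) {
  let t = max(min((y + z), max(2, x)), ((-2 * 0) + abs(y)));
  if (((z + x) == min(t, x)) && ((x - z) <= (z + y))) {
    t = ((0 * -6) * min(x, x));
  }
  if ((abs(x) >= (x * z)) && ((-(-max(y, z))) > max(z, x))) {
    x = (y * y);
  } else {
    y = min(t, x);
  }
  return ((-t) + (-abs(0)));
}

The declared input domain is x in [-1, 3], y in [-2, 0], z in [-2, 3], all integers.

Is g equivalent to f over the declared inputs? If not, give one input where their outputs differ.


These are not equivalent — on x=-1, y=-1, z=0 the outputs split (-1 vs 0).
f: t := 1 | (((z + x) == min(t, x)) && ((x - z) <= (z + y))): true | t := 1 | ((abs(x) >= (x * z)) && (max(y, z) > max(z, x))): false | y := -1 | result -1
g: t := 1 | (((z + x) == min(t, x)) && ((x - z) <= (z + y))): true | t := 0 | ((abs(x) >= (x * z)) && ((-(-max(y, z))) > max(z, x))): false | y := -1 | result 0
verdict: not equivalent; witness: x=-1, y=-1, z=0


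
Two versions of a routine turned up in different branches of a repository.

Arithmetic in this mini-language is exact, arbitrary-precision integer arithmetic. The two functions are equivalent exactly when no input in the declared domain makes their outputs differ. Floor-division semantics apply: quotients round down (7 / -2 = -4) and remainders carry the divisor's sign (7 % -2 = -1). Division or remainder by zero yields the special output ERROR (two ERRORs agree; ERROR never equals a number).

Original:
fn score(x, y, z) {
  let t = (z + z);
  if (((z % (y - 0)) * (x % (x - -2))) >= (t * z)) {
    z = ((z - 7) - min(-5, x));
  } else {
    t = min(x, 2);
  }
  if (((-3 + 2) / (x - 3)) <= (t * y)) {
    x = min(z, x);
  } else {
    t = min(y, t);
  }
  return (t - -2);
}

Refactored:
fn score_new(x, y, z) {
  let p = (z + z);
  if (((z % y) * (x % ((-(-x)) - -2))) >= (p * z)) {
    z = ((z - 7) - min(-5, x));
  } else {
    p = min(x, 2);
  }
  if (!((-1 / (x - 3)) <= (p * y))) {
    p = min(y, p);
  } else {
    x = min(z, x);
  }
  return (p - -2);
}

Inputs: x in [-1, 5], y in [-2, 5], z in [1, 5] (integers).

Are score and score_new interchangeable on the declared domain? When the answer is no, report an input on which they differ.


Side by side, the visible changes include: arithmetic usage differs; and constant usage differs; and local variable names differ; and boolean connective usage differs.
Spot check at x=1, y=2, z=2 — score: t = 4; (((z % (y - 0)) * (x % (x - -2))) >= (t * z)) -> false; t = 1; (((-3 + 2) / (x - 3)) <= (t * y)) -> true; x = 1; return 3. score_new: p = 4; (((z % y) * (x % ((-(-x)) - -2))) >= (p * z)) -> false; p = 1; (!((-1 / (x - 3)) <= (p * y))) -> false; x = 1; return 3. Both give 3.
Checked all 280 inputs in the declared domain: the outputs agree on every one.
verdict: equivalent


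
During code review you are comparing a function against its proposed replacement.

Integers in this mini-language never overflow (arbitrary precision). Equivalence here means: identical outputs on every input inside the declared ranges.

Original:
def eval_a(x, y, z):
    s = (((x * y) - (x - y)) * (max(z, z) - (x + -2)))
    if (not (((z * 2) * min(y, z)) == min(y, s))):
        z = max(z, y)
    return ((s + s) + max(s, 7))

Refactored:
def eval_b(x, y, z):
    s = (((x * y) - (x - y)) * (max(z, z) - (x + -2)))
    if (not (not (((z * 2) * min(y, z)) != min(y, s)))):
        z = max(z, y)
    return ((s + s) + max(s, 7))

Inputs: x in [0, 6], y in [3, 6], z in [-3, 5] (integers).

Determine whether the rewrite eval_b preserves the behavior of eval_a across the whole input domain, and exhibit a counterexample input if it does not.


Equivalent — the differences include boolean connective usage differs, and comparison usage differs, yet no declared input distinguishes the two.
Spot check at x=4, y=3, z=-2 — eval_a: s = -44; (not (((z * 2) * min(y, z)) == min(y, s))) -> true; z = 3; return -81. eval_b: s = -44; (not (not (((z * 2) * min(y, z)) != min(y, s)))) -> true; z = 3; return -81. Both give -81.
Sweeping the whole domain (252 inputs) finds no disagreement.
verdict: equivalent


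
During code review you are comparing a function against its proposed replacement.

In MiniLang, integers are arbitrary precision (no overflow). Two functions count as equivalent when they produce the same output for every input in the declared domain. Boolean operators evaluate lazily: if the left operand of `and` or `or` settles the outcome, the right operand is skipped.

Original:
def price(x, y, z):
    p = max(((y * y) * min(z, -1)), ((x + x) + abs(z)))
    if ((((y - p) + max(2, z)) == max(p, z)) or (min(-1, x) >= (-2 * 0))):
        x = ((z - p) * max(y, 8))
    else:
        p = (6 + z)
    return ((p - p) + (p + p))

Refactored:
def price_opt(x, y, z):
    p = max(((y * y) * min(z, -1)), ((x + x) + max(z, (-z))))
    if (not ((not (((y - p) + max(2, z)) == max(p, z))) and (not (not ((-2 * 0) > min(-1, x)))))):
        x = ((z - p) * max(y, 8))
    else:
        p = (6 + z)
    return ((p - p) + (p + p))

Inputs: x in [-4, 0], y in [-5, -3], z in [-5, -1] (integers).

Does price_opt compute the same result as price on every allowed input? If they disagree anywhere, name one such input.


The two versions differ — the changes include min/max/abs usage differs, comparison usage differs, boolean connective usage differs.
As a probe, take x=-2, y=-4, z=-5: price runs p becomes 1; next ((((y - p) + max(2, z)) == max(p, z)) or (min(-1, x) >= (-2 * 0))) evaluates to false; next p becomes 1; next final value 2; price_opt runs p becomes 1; next (not ((not (((y - p) + max(2, z)) == max(p, z))) and (not (not ((-2 * 0) > min(-1, x)))))) evaluates to false; next p becomes 1; next final value 2; both end at 2.
Sweeping the whole domain (75 inputs) finds no disagreement.
verdict: equivalent
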